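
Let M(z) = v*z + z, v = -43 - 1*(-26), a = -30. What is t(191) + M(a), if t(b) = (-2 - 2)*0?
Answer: 480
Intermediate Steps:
v = -17 (v = -43 + 26 = -17)
t(b) = 0 (t(b) = -4*0 = 0)
M(z) = -16*z (M(z) = -17*z + z = -16*z)
t(191) + M(a) = 0 - 16*(-30) = 0 + 480 = 480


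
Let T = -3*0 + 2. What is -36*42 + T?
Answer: -1510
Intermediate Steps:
T = 2 (T = 0 + 2 = 2)
-36*42 + T = -36*42 + 2 = -1512 + 2 = -1510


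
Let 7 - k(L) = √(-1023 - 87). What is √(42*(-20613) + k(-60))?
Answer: √(-865739 - I*√1110) ≈ 0.018 - 930.45*I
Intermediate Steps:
k(L) = 7 - I*√1110 (k(L) = 7 - √(-1023 - 87) = 7 - √(-1110) = 7 - I*√1110)
√(42*(-20613) + k(-60)) = √(42*(-20613) + (7 - I*√1110)) = √(-865746 + (7 - I*√1110)) = √(-865739 - I*√1110)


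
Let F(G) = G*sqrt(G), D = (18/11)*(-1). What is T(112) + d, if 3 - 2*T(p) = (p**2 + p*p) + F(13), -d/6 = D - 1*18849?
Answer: 2212349/22 - 13*sqrt(13)/2 ≈ 1.0054e+5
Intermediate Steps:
D = -18/11 (D = ((1/11)*18)*(-1) = (18/11)*(-1) = -18/11 ≈ -1.6364)
d = 1244142/11 (d = -6*(-18/11 - 1*18849) = -6*(-18/11 - 18849) = -6*(-207357/11) = 1244142/11 ≈ 1.1310e+5)
F(G) = G**(3/2)
T(p) = 3/2 - p**2 - 13*sqrt(13)/2 (T(p) = 3/2 - ((p**2 + p*p) + 13**(3/2))/2 = 3/2 - ((p**2 + p**2) + 13*sqrt(13))/2 = 3/2 - (2*p**2 + 13*sqrt(13))/2 = 3/2 + (-p**2 - 13*sqrt(13)/2) = 3/2 - p**2 - 13*sqrt(13)/2)
T(112) + d = (3/2 - 1*112**2 - 13*sqrt(13)/2) + 1244142/11 = (3/2 - 1*12544 - 13*sqrt(13)/2) + 1244142/11 = (3/2 - 12544 - 13*sqrt(13)/2) + 1244142/11 = (-25085/2 - 13*sqrt(13)/2) + 1244142/11 = 2212349/22 - 13*sqrt(13)/2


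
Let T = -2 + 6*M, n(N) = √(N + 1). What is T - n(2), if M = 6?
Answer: 34 - √3 ≈ 32.268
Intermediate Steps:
n(N) = √(1 + N)
T = 34 (T = -2 + 6*6 = -2 + 36 = 34)
T - n(2) = 34 - √(1 + 2) = 34 - √3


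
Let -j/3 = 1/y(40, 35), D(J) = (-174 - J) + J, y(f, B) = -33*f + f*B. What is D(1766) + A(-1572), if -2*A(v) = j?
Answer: -27837/160 ≈ -173.98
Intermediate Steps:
y(f, B) = -33*f + B*f
D(J) = -174
j = -3/80 (j = -3*1/(40*(-33 + 35)) = -3/(40*2) = -3/80 ≈ -0.037500)
A(v) = 3/160 (A(v) = -1/2*(-3/80) = 3/160)
D(1766) + A(-1572) = -174 + 3/160 = -27837/160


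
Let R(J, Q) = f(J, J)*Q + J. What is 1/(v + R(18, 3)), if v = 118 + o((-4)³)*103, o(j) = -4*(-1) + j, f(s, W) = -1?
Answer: -1/6047 ≈ -0.00016537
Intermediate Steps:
o(j) = 4 + j
R(J, Q) = J - Q (R(J, Q) = -Q + J = J - Q)
v = -6062 (v = 118 + (4 + (-4)³)*103 = 118 + (4 - 64)*103 = 118 - 60*103 = 118 - 6180 = -6062)
1/(v + R(18, 3)) = 1/(-6062 + (18 - 1*3)) = 1/(-6062 + (18 - 3)) = 1/(-6062 + 15) = 1/(-6047) = -1/6047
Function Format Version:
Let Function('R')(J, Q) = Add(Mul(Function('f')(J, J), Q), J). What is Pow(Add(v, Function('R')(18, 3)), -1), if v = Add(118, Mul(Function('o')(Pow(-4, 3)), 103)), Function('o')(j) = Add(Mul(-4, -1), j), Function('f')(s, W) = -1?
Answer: Rational(-1, 6047) ≈ -0.00016537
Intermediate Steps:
Function('o')(j) = Add(4, j)
Function('R')(J, Q) = Add(J, Mul(-1, Q)) (Function('R')(J, Q) = Add(Mul(-1, Q), J) = Add(J, Mul(-1, Q)))
v = -6062 (v = Add(118, Mul(Add(4, Pow(-4, 3)), 103)) = Add(118, Mul(Add(4, -64), 103)) = Add(118, Mul(-60, 103)) = Add(118, -6180) = -6062)
Pow(Add(v, Function('R')(18, 3)), -1) = Pow(Add(-6062, Add(18, Mul(-1, 3))), -1) = Pow(Add(-6062, Add(18, -3)), -1) = Pow(Add(-6062, 15), -1) = Pow(-6047, -1) = Rational(-1, 6047)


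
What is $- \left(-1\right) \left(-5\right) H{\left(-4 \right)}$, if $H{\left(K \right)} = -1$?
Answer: $5$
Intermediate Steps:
$- \left(-1\right) \left(-5\right) H{\left(-4 \right)} = - \left(-1\right) \left(-5\right) \left(-1\right) = \left(-1\right) 5 \left(-1\right) = \left(-5\right) \left(-1\right) = 5$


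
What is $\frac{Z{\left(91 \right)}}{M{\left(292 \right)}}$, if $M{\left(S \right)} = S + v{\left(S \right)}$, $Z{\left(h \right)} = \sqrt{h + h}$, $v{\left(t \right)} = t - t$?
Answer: $\frac{\sqrt{182}}{292} \approx 0.046201$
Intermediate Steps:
$v{\left(t \right)} = 0$
$Z{\left(h \right)} = \sqrt{2} \sqrt{h}$ ($Z{\left(h \right)} = \sqrt{2 h} = \sqrt{2} \sqrt{h}$)
$M{\left(S \right)} = S$ ($M{\left(S \right)} = S + 0 = S$)
$\frac{Z{\left(91 \right)}}{M{\left(292 \right)}} = \frac{\sqrt{2} \sqrt{91}}{292} = \sqrt{182} \cdot \frac{1}{292} = \frac{\sqrt{182}}{292}$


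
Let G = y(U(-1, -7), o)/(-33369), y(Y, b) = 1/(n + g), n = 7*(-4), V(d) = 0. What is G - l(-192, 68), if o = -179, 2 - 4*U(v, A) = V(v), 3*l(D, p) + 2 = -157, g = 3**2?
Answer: 33602584/634011 ≈ 53.000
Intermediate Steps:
g = 9
l(D, p) = -53 (l(D, p) = -2/3 + (1/3)*(-157) = -2/3 - 157/3 = -53)
U(v, A) = 1/2 (U(v, A) = 1/2 - 1/4*0 = 1/2 + 0 = 1/2)
n = -28
y(Y, b) = -1/19 (y(Y, b) = 1/(-28 + 9) = 1/(-19) = -1/19)
G = 1/634011 (G = -1/19/(-33369) = -1/19*(-1/33369) = 1/634011 ≈ 1.5773e-6)
G - l(-192, 68) = 1/634011 - 1*(-53) = 1/634011 + 53 = 33602584/634011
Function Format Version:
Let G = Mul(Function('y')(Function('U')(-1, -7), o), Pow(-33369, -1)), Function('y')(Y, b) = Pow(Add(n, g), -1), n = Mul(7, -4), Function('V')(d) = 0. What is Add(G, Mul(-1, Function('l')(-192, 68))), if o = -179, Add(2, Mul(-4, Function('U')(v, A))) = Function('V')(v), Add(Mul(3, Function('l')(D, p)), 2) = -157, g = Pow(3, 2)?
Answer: Rational(33602584, 634011) ≈ 53.000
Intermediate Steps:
g = 9
Function('l')(D, p) = -53 (Function('l')(D, p) = Add(Rational(-2, 3), Mul(Rational(1, 3), -157)) = Add(Rational(-2, 3), Rational(-157, 3)) = -53)
Function('U')(v, A) = Rational(1, 2) (Function('U')(v, A) = Add(Rational(1, 2), Mul(Rational(-1, 4), 0)) = Add(Rational(1, 2), 0) = Rational(1, 2))
n = -28
Function('y')(Y, b) = Rational(-1, 19) (Function('y')(Y, b) = Pow(Add(-28, 9), -1) = Pow(-19, -1) = Rational(-1, 19))
G = Rational(1, 634011) (G = Mul(Rational(-1, 19), Pow(-33369, -1)) = Mul(Rational(-1, 19), Rational(-1, 33369)) = Rational(1, 634011) ≈ 1.5773e-6)
Add(G, Mul(-1, Function('l')(-192, 68))) = Add(Rational(1, 634011), Mul(-1, -53)) = Add(Rational(1, 634011), 53) = Rational(33602584, 634011)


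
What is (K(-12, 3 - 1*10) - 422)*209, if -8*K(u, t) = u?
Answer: -175769/2 ≈ -87885.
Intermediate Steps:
K(u, t) = -u/8
(K(-12, 3 - 1*10) - 422)*209 = (-⅛*(-12) - 422)*209 = (3/2 - 422)*209 = -841/2*209 = -175769/2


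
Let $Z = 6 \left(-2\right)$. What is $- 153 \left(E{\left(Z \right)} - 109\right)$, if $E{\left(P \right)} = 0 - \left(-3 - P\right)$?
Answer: $18054$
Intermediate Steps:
$Z = -12$
$E{\left(P \right)} = 3 + P$ ($E{\left(P \right)} = 0 + \left(3 + P\right) = 3 + P$)
$- 153 \left(E{\left(Z \right)} - 109\right) = - 153 \left(\left(3 - 12\right) - 109\right) = - 153 \left(-9 - 109\right) = \left(-153\right) \left(-118\right) = 18054$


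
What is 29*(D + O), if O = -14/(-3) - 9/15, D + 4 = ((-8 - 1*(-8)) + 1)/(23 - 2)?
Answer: 116/35 ≈ 3.3143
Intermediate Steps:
D = -83/21 (D = -4 + ((-8 - 1*(-8)) + 1)/(23 - 2) = -4 + ((-8 + 8) + 1)/21 = -4 + (0 + 1)*(1/21) = -4 + 1*(1/21) = -4 + 1/21 = -83/21 ≈ -3.9524)
O = 61/15 (O = -14*(-⅓) - 9*1/15 = 14/3 - ⅗ = 61/15 ≈ 4.0667)
29*(D + O) = 29*(-83/21 + 61/15) = 29*(4/35) = 116/35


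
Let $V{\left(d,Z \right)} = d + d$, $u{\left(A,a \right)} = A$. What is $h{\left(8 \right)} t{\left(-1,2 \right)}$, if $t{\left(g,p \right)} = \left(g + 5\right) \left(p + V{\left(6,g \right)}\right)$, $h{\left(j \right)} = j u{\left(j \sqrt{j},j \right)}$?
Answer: $7168 \sqrt{2} \approx 10137.0$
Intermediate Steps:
$V{\left(d,Z \right)} = 2 d$
$h{\left(j \right)} = j^{\frac{5}{2}}$ ($h{\left(j \right)} = j j \sqrt{j} = j j^{\frac{3}{2}} = j^{\frac{5}{2}}$)
$t{\left(g,p \right)} = \left(5 + g\right) \left(12 + p\right)$ ($t{\left(g,p \right)} = \left(g + 5\right) \left(p + 2 \cdot 6\right) = \left(5 + g\right) \left(p + 12\right) = \left(5 + g\right) \left(12 + p\right)$)
$h{\left(8 \right)} t{\left(-1,2 \right)} = 8^{\frac{5}{2}} \left(60 + 5 \cdot 2 + 12 \left(-1\right) - 2\right) = 128 \sqrt{2} \left(60 + 10 - 12 - 2\right) = 128 \sqrt{2} \cdot 56 = 7168 \sqrt{2}$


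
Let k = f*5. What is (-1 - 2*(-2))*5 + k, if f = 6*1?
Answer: 45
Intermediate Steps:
f = 6
k = 30 (k = 6*5 = 30)
(-1 - 2*(-2))*5 + k = (-1 - 2*(-2))*5 + 30 = (-1 + 4)*5 + 30 = 3*5 + 30 = 15 + 30 = 45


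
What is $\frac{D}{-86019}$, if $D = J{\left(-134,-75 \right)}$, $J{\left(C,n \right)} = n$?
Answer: $\frac{25}{28673} \approx 0.0008719$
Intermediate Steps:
$D = -75$
$\frac{D}{-86019} = - \frac{75}{-86019} = \left(-75\right) \left(- \frac{1}{86019}\right) = \frac{25}{28673}$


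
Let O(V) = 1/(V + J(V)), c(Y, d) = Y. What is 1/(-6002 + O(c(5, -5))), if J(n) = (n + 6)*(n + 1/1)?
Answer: -71/426141 ≈ -0.00016661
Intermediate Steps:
J(n) = (1 + n)*(6 + n) (J(n) = (6 + n)*(n + 1) = (6 + n)*(1 + n) = (1 + n)*(6 + n))
O(V) = 1/(6 + V² + 8*V) (O(V) = 1/(V + (6 + V² + 7*V)) = 1/(6 + V² + 8*V))
1/(-6002 + O(c(5, -5))) = 1/(-6002 + 1/(6 + 5² + 8*5)) = 1/(-6002 + 1/(6 + 25 + 40)) = 1/(-6002 + 1/71) = 1/(-426141/71) = -71/426141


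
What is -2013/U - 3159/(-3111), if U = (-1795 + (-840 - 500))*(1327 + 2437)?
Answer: 376594997/370810460 ≈ 1.0156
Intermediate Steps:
U = -11800140 (U = (-1795 - 1340)*3764 = -3135*3764 = -11800140)
-2013/U - 3159/(-3111) = -2013/(-11800140) - 3159/(-3111) = -2013*(-1/11800140) - 3159*(-1/3111) = 61/357580 + 1053/1037 = 376594997/370810460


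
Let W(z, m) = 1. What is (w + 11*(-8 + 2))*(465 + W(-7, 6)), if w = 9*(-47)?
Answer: -227874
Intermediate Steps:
w = -423
(w + 11*(-8 + 2))*(465 + W(-7, 6)) = (-423 + 11*(-8 + 2))*(465 + 1) = (-423 + 11*(-6))*466 = (-423 - 66)*466 = -489*466 = -227874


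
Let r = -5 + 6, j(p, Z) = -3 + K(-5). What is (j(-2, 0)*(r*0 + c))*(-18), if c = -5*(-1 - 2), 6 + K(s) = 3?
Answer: 1620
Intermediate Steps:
K(s) = -3 (K(s) = -6 + 3 = -3)
c = 15 (c = -5*(-3) = 15)
j(p, Z) = -6 (j(p, Z) = -3 - 3 = -6)
r = 1
(j(-2, 0)*(r*0 + c))*(-18) = -6*(1*0 + 15)*(-18) = -6*(0 + 15)*(-18) = -6*15*(-18) = -90*(-18) = 1620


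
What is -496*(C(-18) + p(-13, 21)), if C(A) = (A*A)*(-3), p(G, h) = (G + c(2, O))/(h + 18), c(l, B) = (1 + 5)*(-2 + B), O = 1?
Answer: 18811792/39 ≈ 4.8235e+5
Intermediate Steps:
c(l, B) = -12 + 6*B (c(l, B) = 6*(-2 + B) = -12 + 6*B)
p(G, h) = (-6 + G)/(18 + h) (p(G, h) = (G + (-12 + 6*1))/(h + 18) = (G + (-12 + 6))/(18 + h) = (G - 6)/(18 + h) = (-6 + G)/(18 + h))
C(A) = -3*A**2 (C(A) = A**2*(-3) = -3*A**2)
-496*(C(-18) + p(-13, 21)) = -496*(-3*(-18)**2 + (-6 - 13)/(18 + 21)) = -496*(-3*324 - 19/39) = -496*(-972 + (1/39)*(-19)) = -496*(-972 - 19/39) = -496*(-37927/39) = 18811792/39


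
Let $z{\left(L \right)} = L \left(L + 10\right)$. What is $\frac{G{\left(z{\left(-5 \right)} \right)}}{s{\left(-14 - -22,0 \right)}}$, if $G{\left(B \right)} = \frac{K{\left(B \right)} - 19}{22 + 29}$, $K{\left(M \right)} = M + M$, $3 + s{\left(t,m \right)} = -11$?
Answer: $\frac{23}{238} \approx 0.096639$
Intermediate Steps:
$z{\left(L \right)} = L \left(10 + L\right)$
$s{\left(t,m \right)} = -14$ ($s{\left(t,m \right)} = -3 - 11 = -14$)
$K{\left(M \right)} = 2 M$
$G{\left(B \right)} = - \frac{19}{51} + \frac{2 B}{51}$ ($G{\left(B \right)} = \frac{2 B - 19}{22 + 29} = \frac{-19 + 2 B}{51} = \left(-19 + 2 B\right) \frac{1}{51} = - \frac{19}{51} + \frac{2 B}{51}$)
$\frac{G{\left(z{\left(-5 \right)} \right)}}{s{\left(-14 - -22,0 \right)}} = \frac{- \frac{19}{51} + \frac{2 \left(- 5 \left(10 - 5\right)\right)}{51}}{-14} = \left(- \frac{19}{51} + \frac{2 \left(\left(-5\right) 5\right)}{51}\right) \left(- \frac{1}{14}\right) = \left(- \frac{19}{51} + \frac{2}{51} \left(-25\right)\right) \left(- \frac{1}{14}\right) = \left(- \frac{19}{51} - \frac{50}{51}\right) \left(- \frac{1}{14}\right) = \left(- \frac{23}{17}\right) \left(- \frac{1}{14}\right) = \frac{23}{238}$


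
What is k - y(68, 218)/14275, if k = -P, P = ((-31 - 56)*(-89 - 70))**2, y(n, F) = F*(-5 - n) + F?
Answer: -2731548199779/14275 ≈ -1.9135e+8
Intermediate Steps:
y(n, F) = F + F*(-5 - n)
P = 191351889 (P = (-87*(-159))**2 = 13833**2 = 191351889)
k = -191351889 (k = -1*191351889 = -191351889)
k - y(68, 218)/14275 = -191351889 - (-1*218*(4 + 68))/14275 = -191351889 - (-1*218*72)/14275 = -191351889 - (-15696)/14275 = -191351889 - 1*(-15696/14275) = -191351889 + 15696/14275 = -2731548199779/14275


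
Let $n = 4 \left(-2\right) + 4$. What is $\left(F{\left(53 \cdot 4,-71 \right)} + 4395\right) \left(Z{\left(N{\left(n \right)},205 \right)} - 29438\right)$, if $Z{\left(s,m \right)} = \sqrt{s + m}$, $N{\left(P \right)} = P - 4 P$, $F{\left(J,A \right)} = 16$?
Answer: $-129851018 + 4411 \sqrt{217} \approx -1.2979 \cdot 10^{8}$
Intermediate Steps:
$n = -4$ ($n = -8 + 4 = -4$)
$N{\left(P \right)} = - 3 P$
$Z{\left(s,m \right)} = \sqrt{m + s}$
$\left(F{\left(53 \cdot 4,-71 \right)} + 4395\right) \left(Z{\left(N{\left(n \right)},205 \right)} - 29438\right) = \left(16 + 4395\right) \left(\sqrt{205 - -12} - 29438\right) = 4411 \left(\sqrt{205 + 12} - 29438\right) = 4411 \left(\sqrt{217} - 29438\right) = 4411 \left(-29438 + \sqrt{217}\right) = -129851018 + 4411 \sqrt{217}$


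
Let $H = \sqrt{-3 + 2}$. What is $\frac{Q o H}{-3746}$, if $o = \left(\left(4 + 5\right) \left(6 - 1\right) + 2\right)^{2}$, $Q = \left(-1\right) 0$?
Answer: $0$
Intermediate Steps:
$Q = 0$
$H = i$ ($H = \sqrt{-1} = i \approx 1.0 i$)
$o = 2209$ ($o = \left(9 \cdot 5 + 2\right)^{2} = \left(45 + 2\right)^{2} = 47^{2} = 2209$)
$\frac{Q o H}{-3746} = \frac{0 \cdot 2209 i}{-3746} = 0 i \left(- \frac{1}{3746}\right) = 0 \left(- \frac{1}{3746}\right) = 0$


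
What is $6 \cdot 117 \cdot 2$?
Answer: $1404$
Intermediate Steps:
$6 \cdot 117 \cdot 2 = 702 \cdot 2 = 1404$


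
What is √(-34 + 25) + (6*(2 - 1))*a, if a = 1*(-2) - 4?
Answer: -36 + 3*I ≈ -36.0 + 3.0*I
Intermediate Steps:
a = -6 (a = -2 - 4 = -6)
√(-34 + 25) + (6*(2 - 1))*a = √(-34 + 25) + (6*(2 - 1))*(-6) = √(-9) + (6*1)*(-6) = 3*I + 6*(-6) = 3*I - 36 = -36 + 3*I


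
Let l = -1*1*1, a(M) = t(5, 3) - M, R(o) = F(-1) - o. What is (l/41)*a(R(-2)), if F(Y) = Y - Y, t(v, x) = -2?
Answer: 4/41 ≈ 0.097561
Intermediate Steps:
F(Y) = 0 (F(Y) = Y - Y = 0)
R(o) = -o (R(o) = 0 - o = -o)
a(M) = -2 - M
l = -1 (l = -1*1 = -1)
(l/41)*a(R(-2)) = (-1/41)*(-2 - (-1)*(-2)) = (-1*1/41)*(-2 - 1*2) = -(-2 - 2)/41 = -1/41*(-4) = 4/41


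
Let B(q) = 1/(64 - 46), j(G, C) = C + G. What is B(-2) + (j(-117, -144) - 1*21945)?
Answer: -399707/18 ≈ -22206.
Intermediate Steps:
B(q) = 1/18
B(-2) + (j(-117, -144) - 1*21945) = 1/18 + ((-144 - 117) - 1*21945) = 1/18 + (-261 - 21945) = 1/18 - 22206 = -399707/18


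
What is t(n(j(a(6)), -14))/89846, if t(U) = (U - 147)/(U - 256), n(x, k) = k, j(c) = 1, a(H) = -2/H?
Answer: 161/24258420 ≈ 6.6369e-6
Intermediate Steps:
t(U) = (-147 + U)/(-256 + U)
t(n(j(a(6)), -14))/89846 = ((-147 - 14)/(-256 - 14))/89846 = (-161/(-270))*(1/89846) = -1/270*(-161)*(1/89846) = (161/270)*(1/89846) = 161/24258420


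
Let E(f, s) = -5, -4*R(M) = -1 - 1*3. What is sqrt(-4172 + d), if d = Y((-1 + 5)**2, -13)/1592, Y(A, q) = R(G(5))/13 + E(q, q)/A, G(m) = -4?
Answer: I*sqrt(7147878107734)/41392 ≈ 64.591*I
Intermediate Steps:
R(M) = 1 (R(M) = -(-1 - 1*3)/4 = -(-1 - 3)/4 = -1/4*(-4) = 1)
Y(A, q) = 1/13 - 5/A
d = -49/331136 (d = ((-65 + (-1 + 5)**2)/(13*((-1 + 5)**2)))/1592 = ((-65 + 4**2)/(13*(4**2)))*(1/1592) = ((1/13)*(-65 + 16)/16)*(1/1592) = ((1/13)*(1/16)*(-49))*(1/1592) = -49/208*1/1592 = -49/331136 ≈ -0.00014798)
sqrt(-4172 + d) = sqrt(-4172 - 49/331136) = sqrt(-1381499441/331136) = I*sqrt(7147878107734)/41392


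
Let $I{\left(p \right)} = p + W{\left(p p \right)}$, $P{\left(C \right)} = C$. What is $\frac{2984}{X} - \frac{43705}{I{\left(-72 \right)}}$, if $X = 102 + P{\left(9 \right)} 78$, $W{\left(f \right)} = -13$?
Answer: $\frac{1769623}{3417} \approx 517.89$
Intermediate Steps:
$I{\left(p \right)} = -13 + p$ ($I{\left(p \right)} = p - 13 = -13 + p$)
$X = 804$ ($X = 102 + 9 \cdot 78 = 102 + 702 = 804$)
$\frac{2984}{X} - \frac{43705}{I{\left(-72 \right)}} = \frac{2984}{804} - \frac{43705}{-13 - 72} = 2984 \cdot \frac{1}{804} - \frac{43705}{-85} = \frac{746}{201} - - \frac{8741}{17} = \frac{746}{201} + \frac{8741}{17} = \frac{1769623}{3417}$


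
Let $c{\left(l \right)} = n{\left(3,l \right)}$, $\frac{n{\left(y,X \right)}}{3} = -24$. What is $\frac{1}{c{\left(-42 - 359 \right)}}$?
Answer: $- \frac{1}{72} \approx -0.013889$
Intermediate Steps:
$n{\left(y,X \right)} = -72$ ($n{\left(y,X \right)} = 3 \left(-24\right) = -72$)
$c{\left(l \right)} = -72$
$\frac{1}{c{\left(-42 - 359 \right)}} = \frac{1}{-72} = - \frac{1}{72}$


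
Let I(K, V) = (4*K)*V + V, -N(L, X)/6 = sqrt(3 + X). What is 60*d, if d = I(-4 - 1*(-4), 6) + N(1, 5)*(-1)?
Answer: 360 + 720*sqrt(2) ≈ 1378.2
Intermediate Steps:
N(L, X) = -6*sqrt(3 + X)
I(K, V) = V + 4*K*V (I(K, V) = 4*K*V + V = V + 4*K*V)
d = 6 + 12*sqrt(2) (d = 6*(1 + 4*(-4 - 1*(-4))) - 6*sqrt(3 + 5)*(-1) = 6*(1 + 4*(-4 + 4)) - 12*sqrt(2)*(-1) = 6*(1 + 4*0) - 12*sqrt(2)*(-1) = 6*(1 + 0) - 12*sqrt(2)*(-1) = 6*1 + 12*sqrt(2) = 6 + 12*sqrt(2) ≈ 22.971)
60*d = 60*(6 + 12*sqrt(2)) = 360 + 720*sqrt(2)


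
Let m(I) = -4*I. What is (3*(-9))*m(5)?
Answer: 540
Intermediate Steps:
(3*(-9))*m(5) = (3*(-9))*(-4*5) = -27*(-20) = 540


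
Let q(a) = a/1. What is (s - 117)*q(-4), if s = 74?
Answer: 172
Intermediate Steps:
q(a) = a (q(a) = a*1 = a)
(s - 117)*q(-4) = (74 - 117)*(-4) = -43*(-4) = 172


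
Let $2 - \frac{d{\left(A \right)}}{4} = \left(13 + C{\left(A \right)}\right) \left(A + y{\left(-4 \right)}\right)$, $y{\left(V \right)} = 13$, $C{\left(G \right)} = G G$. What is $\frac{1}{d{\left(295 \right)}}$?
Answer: $- \frac{1}{107230808} \approx -9.3257 \cdot 10^{-9}$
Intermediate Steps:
$C{\left(G \right)} = G^{2}$
$d{\left(A \right)} = 8 - 4 \left(13 + A\right) \left(13 + A^{2}\right)$ ($d{\left(A \right)} = 8 - 4 \left(13 + A^{2}\right) \left(A + 13\right) = 8 - 4 \left(13 + A^{2}\right) \left(13 + A\right) = 8 - 4 \left(13 + A\right) \left(13 + A^{2}\right)$)
$\frac{1}{d{\left(295 \right)}} = \frac{1}{-668 - 15340 - 52 \cdot 295^{2} - 4 \cdot 295^{3}} = \frac{1}{-668 - 15340 - 4525300 - 102689500} = \frac{1}{-107230808} = - \frac{1}{107230808}$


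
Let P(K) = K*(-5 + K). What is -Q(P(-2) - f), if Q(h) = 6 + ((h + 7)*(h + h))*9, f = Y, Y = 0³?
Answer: -5298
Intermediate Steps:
Y = 0
f = 0
Q(h) = 6 + 18*h*(7 + h) (Q(h) = 6 + ((7 + h)*(2*h))*9 = 6 + (2*h*(7 + h))*9 = 6 + 18*h*(7 + h))
-Q(P(-2) - f) = -(6 + 18*(-2*(-5 - 2) - 1*0)² + 126*(-2*(-5 - 2) - 1*0)) = -(6 + 18*(-2*(-7) + 0)² + 126*(-2*(-7) + 0)) = -(6 + 18*(14 + 0)² + 126*(14 + 0)) = -(6 + 18*14² + 126*14) = -(6 + 18*196 + 1764) = -(6 + 3528 + 1764) = -1*5298 = -5298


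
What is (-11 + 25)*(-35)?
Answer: -490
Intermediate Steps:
(-11 + 25)*(-35) = 14*(-35) = -490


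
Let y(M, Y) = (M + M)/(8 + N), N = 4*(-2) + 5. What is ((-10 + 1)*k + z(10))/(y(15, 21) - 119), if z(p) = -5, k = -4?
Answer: -31/113 ≈ -0.27434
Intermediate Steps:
N = -3 (N = -8 + 5 = -3)
y(M, Y) = 2*M/5 (y(M, Y) = (M + M)/(8 - 3) = (2*M)/5 = (2*M)*(⅕) = 2*M/5)
((-10 + 1)*k + z(10))/(y(15, 21) - 119) = ((-10 + 1)*(-4) - 5)/((⅖)*15 - 119) = (-9*(-4) - 5)/(6 - 119) = (36 - 5)/(-113) = 31*(-1/113) = -31/113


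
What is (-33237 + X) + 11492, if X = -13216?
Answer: -34961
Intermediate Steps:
(-33237 + X) + 11492 = (-33237 - 13216) + 11492 = -46453 + 11492 = -34961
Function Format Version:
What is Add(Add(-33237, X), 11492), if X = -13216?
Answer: -34961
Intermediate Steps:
Add(Add(-33237, X), 11492) = Add(Add(-33237, -13216), 11492) = Add(-46453, 11492) = -34961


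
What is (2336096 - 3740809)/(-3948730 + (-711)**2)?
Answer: 1404713/3443209 ≈ 0.40797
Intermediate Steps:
(2336096 - 3740809)/(-3948730 + (-711)**2) = -1404713/(-3948730 + 505521) = -1404713/(-3443209) = -1404713*(-1/3443209) = 1404713/3443209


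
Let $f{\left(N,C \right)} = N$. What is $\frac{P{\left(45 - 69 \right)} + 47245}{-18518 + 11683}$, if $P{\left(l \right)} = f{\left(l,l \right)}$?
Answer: $- \frac{47221}{6835} \approx -6.9087$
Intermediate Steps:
$P{\left(l \right)} = l$
$\frac{P{\left(45 - 69 \right)} + 47245}{-18518 + 11683} = \frac{\left(45 - 69\right) + 47245}{-18518 + 11683} = \frac{\left(45 - 69\right) + 47245}{-6835} = \left(-24 + 47245\right) \left(- \frac{1}{6835}\right) = 47221 \left(- \frac{1}{6835}\right) = - \frac{47221}{6835}$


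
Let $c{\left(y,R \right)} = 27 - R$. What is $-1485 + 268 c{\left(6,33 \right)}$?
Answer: $-3093$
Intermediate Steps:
$-1485 + 268 c{\left(6,33 \right)} = -1485 + 268 \left(27 - 33\right) = -1485 + 268 \left(-6\right) = -1485 - 1608 = -3093$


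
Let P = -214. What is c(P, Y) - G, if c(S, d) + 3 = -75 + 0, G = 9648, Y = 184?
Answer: -9726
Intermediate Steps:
c(S, d) = -78 (c(S, d) = -3 + (-75 + 0) = -3 - 75 = -78)
c(P, Y) - G = -78 - 1*9648 = -78 - 9648 = -9726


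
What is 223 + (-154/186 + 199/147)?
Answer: 1018607/4557 ≈ 223.53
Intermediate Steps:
223 + (-154/186 + 199/147) = 223 + (-154*1/186 + 199*(1/147)) = 223 + (-77/93 + 199/147) = 223 + 2396/4557 = 1018607/4557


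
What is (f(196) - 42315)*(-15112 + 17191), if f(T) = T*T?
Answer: -8106021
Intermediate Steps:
f(T) = T²
(f(196) - 42315)*(-15112 + 17191) = (196² - 42315)*(-15112 + 17191) = (38416 - 42315)*2079 = -3899*2079 = -8106021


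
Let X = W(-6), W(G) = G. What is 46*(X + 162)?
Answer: 7176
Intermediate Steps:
X = -6
46*(X + 162) = 46*(-6 + 162) = 46*156 = 7176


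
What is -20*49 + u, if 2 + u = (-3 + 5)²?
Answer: -978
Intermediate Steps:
u = 2 (u = -2 + (-3 + 5)² = -2 + 2² = -2 + 4 = 2)
-20*49 + u = -20*49 + 2 = -980 + 2 = -978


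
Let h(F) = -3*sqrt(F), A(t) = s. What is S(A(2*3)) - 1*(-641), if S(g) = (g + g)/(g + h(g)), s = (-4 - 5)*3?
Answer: 1285/2 - I*sqrt(3)/2 ≈ 642.5 - 0.86602*I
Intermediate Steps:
s = -27 (s = -9*3 = -27)
A(t) = -27
S(g) = 2*g/(g - 3*sqrt(g)) (S(g) = (g + g)/(g - 3*sqrt(g)) = (2*g)/(g - 3*sqrt(g)) = 2*g/(g - 3*sqrt(g)))
S(A(2*3)) - 1*(-641) = 2*(-27)/(-27 - 9*I*sqrt(3)) - 1*(-641) = 2*(-27)/(-27 - 9*I*sqrt(3)) + 641 = -54/(-27 - 9*I*sqrt(3)) + 641 = 641 - 54/(-27 - 9*I*sqrt(3))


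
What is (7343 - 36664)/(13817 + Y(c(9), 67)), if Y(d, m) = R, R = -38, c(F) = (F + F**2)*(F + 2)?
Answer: -29321/13779 ≈ -2.1279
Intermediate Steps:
c(F) = (2 + F)*(F + F**2) (c(F) = (F + F**2)*(2 + F) = (2 + F)*(F + F**2))
Y(d, m) = -38
(7343 - 36664)/(13817 + Y(c(9), 67)) = (7343 - 36664)/(13817 - 38) = -29321/13779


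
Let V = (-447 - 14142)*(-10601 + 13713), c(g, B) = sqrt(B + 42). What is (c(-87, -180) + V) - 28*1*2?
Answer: -45401024 + I*sqrt(138) ≈ -4.5401e+7 + 11.747*I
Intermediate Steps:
c(g, B) = sqrt(42 + B)
V = -45400968 (V = -14589*3112 = -45400968)
(c(-87, -180) + V) - 28*1*2 = (sqrt(42 - 180) - 45400968) - 28*1*2 = (sqrt(-138) - 45400968) - 28*2 = (I*sqrt(138) - 45400968) - 56 = (-45400968 + I*sqrt(138)) - 56 = -45401024 + I*sqrt(138)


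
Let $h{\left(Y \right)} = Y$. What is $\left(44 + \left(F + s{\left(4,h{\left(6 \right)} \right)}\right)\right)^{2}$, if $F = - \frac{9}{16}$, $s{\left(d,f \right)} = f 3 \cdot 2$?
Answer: $\frac{1615441}{256} \approx 6310.3$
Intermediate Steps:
$s{\left(d,f \right)} = 6 f$ ($s{\left(d,f \right)} = 3 f 2 = 6 f$)
$F = - \frac{9}{16}$ ($F = \left(-9\right) \frac{1}{16} = - \frac{9}{16} \approx -0.5625$)
$\left(44 + \left(F + s{\left(4,h{\left(6 \right)} \right)}\right)\right)^{2} = \left(44 + \left(- \frac{9}{16} + 6 \cdot 6\right)\right)^{2} = \left(44 + \left(- \frac{9}{16} + 36\right)\right)^{2} = \left(44 + \frac{567}{16}\right)^{2} = \left(\frac{1271}{16}\right)^{2} = \frac{1615441}{256}$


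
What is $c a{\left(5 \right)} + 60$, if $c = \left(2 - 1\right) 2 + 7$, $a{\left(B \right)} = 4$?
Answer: $96$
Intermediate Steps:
$c = 9$ ($c = 1 \cdot 2 + 7 = 2 + 7 = 9$)
$c a{\left(5 \right)} + 60 = 9 \cdot 4 + 60 = 36 + 60 = 96$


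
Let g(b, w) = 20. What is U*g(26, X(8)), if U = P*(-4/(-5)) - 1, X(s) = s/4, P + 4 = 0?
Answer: -84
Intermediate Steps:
P = -4 (P = -4 + 0 = -4)
X(s) = s/4 (X(s) = s*(1/4) = s/4)
U = -21/5 (U = -(-16)/(-5) - 1 = -(-16)*(-1)/5 - 1 = -4*4/5 - 1 = -16/5 - 1 = -21/5 ≈ -4.2000)
U*g(26, X(8)) = -21/5*20 = -84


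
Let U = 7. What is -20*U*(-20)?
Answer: 2800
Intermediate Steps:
-20*U*(-20) = -20*7*(-20) = -140*(-20) = 2800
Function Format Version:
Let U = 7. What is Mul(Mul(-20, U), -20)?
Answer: 2800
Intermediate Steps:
Mul(Mul(-20, U), -20) = Mul(Mul(-20, 7), -20) = Mul(-140, -20) = 2800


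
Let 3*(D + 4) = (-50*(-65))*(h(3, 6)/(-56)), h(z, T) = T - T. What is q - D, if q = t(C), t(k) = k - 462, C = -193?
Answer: -651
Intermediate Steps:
h(z, T) = 0
t(k) = -462 + k
q = -655 (q = -462 - 193 = -655)
D = -4 (D = -4 + ((-50*(-65))*(0/(-56)))/3 = -4 + (3250*(0*(-1/56)))/3 = -4 + (3250*0)/3 = -4 + (⅓)*0 = -4 + 0 = -4)
q - D = -655 - 1*(-4) = -655 + 4 = -651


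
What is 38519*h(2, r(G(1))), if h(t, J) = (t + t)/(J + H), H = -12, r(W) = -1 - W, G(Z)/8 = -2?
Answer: 154076/3 ≈ 51359.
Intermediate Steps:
G(Z) = -16 (G(Z) = 8*(-2) = -16)
h(t, J) = 2*t/(-12 + J) (h(t, J) = (t + t)/(J - 12) = (2*t)/(-12 + J) = 2*t/(-12 + J))
38519*h(2, r(G(1))) = 38519*(2*2/(-12 + (-1 - 1*(-16)))) = 38519*(2*2/(-12 + (-1 + 16))) = 38519*(2*2/(-12 + 15)) = 38519*(2*2/3) = 38519*(2*2*(1/3)) = 38519*(4/3) = 154076/3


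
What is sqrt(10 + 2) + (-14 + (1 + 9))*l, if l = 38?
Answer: -152 + 2*sqrt(3) ≈ -148.54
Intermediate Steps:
sqrt(10 + 2) + (-14 + (1 + 9))*l = sqrt(10 + 2) + (-14 + (1 + 9))*38 = sqrt(12) + (-14 + 10)*38 = 2*sqrt(3) - 4*38 = 2*sqrt(3) - 152 = -152 + 2*sqrt(3)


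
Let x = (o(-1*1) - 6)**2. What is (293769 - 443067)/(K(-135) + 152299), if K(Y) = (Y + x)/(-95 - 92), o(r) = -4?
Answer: -4653121/4746658 ≈ -0.98029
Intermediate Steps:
x = 100 (x = (-4 - 6)**2 = (-10)**2 = 100)
K(Y) = -100/187 - Y/187 (K(Y) = (Y + 100)/(-95 - 92) = (100 + Y)/(-187) = (100 + Y)*(-1/187) = -100/187 - Y/187)
(293769 - 443067)/(K(-135) + 152299) = (293769 - 443067)/((-100/187 - 1/187*(-135)) + 152299) = -149298/((-100/187 + 135/187) + 152299) = -149298/(35/187 + 152299) = -149298/28479948/187 = -149298*187/28479948 = -4653121/4746658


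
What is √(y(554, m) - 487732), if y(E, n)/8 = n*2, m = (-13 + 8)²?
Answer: 6*I*√13537 ≈ 698.09*I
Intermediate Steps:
m = 25 (m = (-5)² = 25)
y(E, n) = 16*n (y(E, n) = 8*(n*2) = 8*(2*n) = 16*n)
√(y(554, m) - 487732) = √(16*25 - 487732) = √(400 - 487732) = √(-487332) = 6*I*√13537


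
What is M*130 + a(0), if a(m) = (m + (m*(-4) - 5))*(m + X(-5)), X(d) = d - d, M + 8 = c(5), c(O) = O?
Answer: -390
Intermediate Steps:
M = -3 (M = -8 + 5 = -3)
X(d) = 0
a(m) = m*(-5 - 3*m) (a(m) = (m + (m*(-4) - 5))*(m + 0) = (m + (-4*m - 5))*m = (m + (-5 - 4*m))*m = (-5 - 3*m)*m = m*(-5 - 3*m))
M*130 + a(0) = -3*130 + 0*(-5 - 3*0) = -390 + 0*(-5 + 0) = -390 + 0*(-5) = -390 + 0 = -390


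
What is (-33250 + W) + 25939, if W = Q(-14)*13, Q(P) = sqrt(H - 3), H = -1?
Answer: -7311 + 26*I ≈ -7311.0 + 26.0*I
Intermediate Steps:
Q(P) = 2*I (Q(P) = sqrt(-1 - 3) = sqrt(-4) = 2*I)
W = 26*I (W = (2*I)*13 = 26*I ≈ 26.0*I)
(-33250 + W) + 25939 = (-33250 + 26*I) + 25939 = -7311 + 26*I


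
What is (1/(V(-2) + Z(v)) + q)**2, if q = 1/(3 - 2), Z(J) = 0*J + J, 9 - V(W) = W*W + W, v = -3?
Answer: 25/16 ≈ 1.5625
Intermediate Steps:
V(W) = 9 - W - W**2 (V(W) = 9 - (W*W + W) = 9 - (W**2 + W) = 9 - (W + W**2) = 9 + (-W - W**2) = 9 - W - W**2)
Z(J) = J (Z(J) = 0 + J = J)
q = 1 (q = 1/1 = 1)
(1/(V(-2) + Z(v)) + q)**2 = (1/((9 - 1*(-2) - 1*(-2)**2) - 3) + 1)**2 = (1/((9 + 2 - 1*4) - 3) + 1)**2 = (1/((9 + 2 - 4) - 3) + 1)**2 = (1/(7 - 3) + 1)**2 = (1/4 + 1)**2 = (5/4)**2 = 25/16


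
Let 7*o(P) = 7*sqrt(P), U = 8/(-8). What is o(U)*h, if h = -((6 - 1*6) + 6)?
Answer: -6*I ≈ -6.0*I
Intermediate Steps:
U = -1 (U = 8*(-1/8) = -1)
h = -6 (h = -((6 - 6) + 6) = -(0 + 6) = -1*6 = -6)
o(P) = sqrt(P) (o(P) = (7*sqrt(P))/7 = sqrt(P))
o(U)*h = sqrt(-1)*(-6) = I*(-6) = -6*I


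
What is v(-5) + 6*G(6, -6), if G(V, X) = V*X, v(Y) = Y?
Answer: -221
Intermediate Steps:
v(-5) + 6*G(6, -6) = -5 + 6*(6*(-6)) = -5 + 6*(-36) = -5 - 216 = -221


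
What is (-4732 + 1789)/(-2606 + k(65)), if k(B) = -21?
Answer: 2943/2627 ≈ 1.1203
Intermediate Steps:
(-4732 + 1789)/(-2606 + k(65)) = (-4732 + 1789)/(-2606 - 21) = -2943/(-2627) = -2943*(-1/2627) = 2943/2627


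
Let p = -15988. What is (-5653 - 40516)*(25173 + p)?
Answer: -424062265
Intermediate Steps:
(-5653 - 40516)*(25173 + p) = (-5653 - 40516)*(25173 - 15988) = -46169*9185 = -424062265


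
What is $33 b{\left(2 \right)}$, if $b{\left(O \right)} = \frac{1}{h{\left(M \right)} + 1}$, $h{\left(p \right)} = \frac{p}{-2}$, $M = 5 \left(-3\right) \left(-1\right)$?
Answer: $- \frac{66}{13} \approx -5.0769$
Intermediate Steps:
$M = 15$ ($M = \left(-15\right) \left(-1\right) = 15$)
$h{\left(p \right)} = - \frac{p}{2}$ ($h{\left(p \right)} = p \left(- \frac{1}{2}\right) = - \frac{p}{2}$)
$b{\left(O \right)} = - \frac{2}{13}$ ($b{\left(O \right)} = \frac{1}{\left(- \frac{1}{2}\right) 15 + 1} = \frac{1}{- \frac{15}{2} + 1} = \frac{1}{- \frac{13}{2}} = - \frac{2}{13}$)
$33 b{\left(2 \right)} = 33 \left(- \frac{2}{13}\right) = - \frac{66}{13}$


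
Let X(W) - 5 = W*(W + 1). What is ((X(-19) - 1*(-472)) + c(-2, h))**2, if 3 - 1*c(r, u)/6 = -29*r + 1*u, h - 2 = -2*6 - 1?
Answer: 308025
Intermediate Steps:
h = -11 (h = 2 + (-2*6 - 1) = 2 + (-12 - 1) = 2 - 13 = -11)
c(r, u) = 18 - 6*u + 174*r (c(r, u) = 18 - 6*(-29*r + 1*u) = 18 - 6*(-29*r + u) = 18 - 6*(u - 29*r) = 18 + (-6*u + 174*r) = 18 - 6*u + 174*r)
X(W) = 5 + W*(1 + W) (X(W) = 5 + W*(W + 1) = 5 + W*(1 + W))
((X(-19) - 1*(-472)) + c(-2, h))**2 = (((5 - 19 + (-19)**2) - 1*(-472)) + (18 - 6*(-11) + 174*(-2)))**2 = (((5 - 19 + 361) + 472) + (18 + 66 - 348))**2 = ((347 + 472) - 264)**2 = (819 - 264)**2 = 555**2 = 308025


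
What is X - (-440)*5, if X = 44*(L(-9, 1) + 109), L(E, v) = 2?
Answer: 7084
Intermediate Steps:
X = 4884 (X = 44*(2 + 109) = 44*111 = 4884)
X - (-440)*5 = 4884 - (-440)*5 = 4884 - 1*(-2200) = 4884 + 2200 = 7084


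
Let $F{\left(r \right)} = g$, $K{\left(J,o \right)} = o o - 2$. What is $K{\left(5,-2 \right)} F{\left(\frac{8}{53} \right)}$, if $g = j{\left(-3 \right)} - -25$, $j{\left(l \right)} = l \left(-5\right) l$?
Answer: $-40$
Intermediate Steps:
$K{\left(J,o \right)} = -2 + o^{2}$ ($K{\left(J,o \right)} = o^{2} - 2 = -2 + o^{2}$)
$j{\left(l \right)} = - 5 l^{2}$ ($j{\left(l \right)} = - 5 l l = - 5 l^{2}$)
$g = -20$ ($g = - 5 \left(-3\right)^{2} - -25 = \left(-5\right) 9 + 25 = -45 + 25 = -20$)
$F{\left(r \right)} = -20$
$K{\left(5,-2 \right)} F{\left(\frac{8}{53} \right)} = \left(-2 + \left(-2\right)^{2}\right) \left(-20\right) = \left(-2 + 4\right) \left(-20\right) = 2 \left(-20\right) = -40$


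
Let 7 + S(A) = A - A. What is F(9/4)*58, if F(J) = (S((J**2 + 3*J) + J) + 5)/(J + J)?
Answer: -232/9 ≈ -25.778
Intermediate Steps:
S(A) = -7 (S(A) = -7 + (A - A) = -7 + 0 = -7)
F(J) = -1/J (F(J) = (-7 + 5)/(J + J) = -2*1/(2*J) = -1/J)
F(9/4)*58 = -1/(9/4)*58 = -1/(9*(1/4))*58 = -1/9/4*58 = -1*4/9*58 = -4/9*58 = -232/9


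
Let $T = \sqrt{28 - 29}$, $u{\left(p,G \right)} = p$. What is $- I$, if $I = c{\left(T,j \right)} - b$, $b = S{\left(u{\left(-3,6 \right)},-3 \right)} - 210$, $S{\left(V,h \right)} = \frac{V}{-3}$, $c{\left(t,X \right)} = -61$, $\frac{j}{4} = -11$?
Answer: $-148$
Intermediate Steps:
$T = i$ ($T = \sqrt{-1} = i \approx 1.0 i$)
$j = -44$ ($j = 4 \left(-11\right) = -44$)
$S{\left(V,h \right)} = - \frac{V}{3}$ ($S{\left(V,h \right)} = V \left(- \frac{1}{3}\right) = - \frac{V}{3}$)
$b = -209$ ($b = \left(- \frac{1}{3}\right) \left(-3\right) - 210 = 1 - 210 = -209$)
$I = 148$ ($I = -61 - -209 = -61 + 209 = 148$)
$- I = \left(-1\right) 148 = -148$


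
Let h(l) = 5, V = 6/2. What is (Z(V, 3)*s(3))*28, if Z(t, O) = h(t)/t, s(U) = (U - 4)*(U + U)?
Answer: -280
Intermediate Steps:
V = 3 (V = 6*(½) = 3)
s(U) = 2*U*(-4 + U) (s(U) = (-4 + U)*(2*U) = 2*U*(-4 + U))
Z(t, O) = 5/t
(Z(V, 3)*s(3))*28 = ((5/3)*(2*3*(-4 + 3)))*28 = ((5*(⅓))*(2*3*(-1)))*28 = ((5/3)*(-6))*28 = -10*28 = -280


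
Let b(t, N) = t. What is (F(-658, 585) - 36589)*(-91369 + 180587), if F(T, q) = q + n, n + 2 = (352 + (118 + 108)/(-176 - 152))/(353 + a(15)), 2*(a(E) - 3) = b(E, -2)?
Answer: -95748939114021/29807 ≈ -3.2123e+9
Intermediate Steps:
a(E) = 3 + E/2
n = -61613/59614 (n = -2 + (352 + (118 + 108)/(-176 - 152))/(353 + (3 + (½)*15)) = -2 + (352 + 226/(-328))/(353 + (3 + 15/2)) = -2 + (352 + 226*(-1/328))/(353 + 21/2) = -2 + (352 - 113/164)/(727/2) = -2 + (57615/164)*(2/727) = -2 + 57615/59614 = -61613/59614 ≈ -1.0335)
F(T, q) = -61613/59614 + q (F(T, q) = q - 61613/59614 = -61613/59614 + q)
(F(-658, 585) - 36589)*(-91369 + 180587) = ((-61613/59614 + 585) - 36589)*(-91369 + 180587) = (34812577/59614 - 36589)*89218 = -2146404069/59614*89218 = -95748939114021/29807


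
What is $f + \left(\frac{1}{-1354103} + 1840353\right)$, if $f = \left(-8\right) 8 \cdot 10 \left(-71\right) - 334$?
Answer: $\frac{2553105688276}{1354103} \approx 1.8855 \cdot 10^{6}$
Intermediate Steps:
$f = 45106$ ($f = \left(-64\right) 10 \left(-71\right) - 334 = \left(-640\right) \left(-71\right) - 334 = 45440 - 334 = 45106$)
$f + \left(\frac{1}{-1354103} + 1840353\right) = 45106 + \left(\frac{1}{-1354103} + 1840353\right) = 45106 + \left(- \frac{1}{1354103} + 1840353\right) = 45106 + \frac{2492027518358}{1354103} = \frac{2553105688276}{1354103}$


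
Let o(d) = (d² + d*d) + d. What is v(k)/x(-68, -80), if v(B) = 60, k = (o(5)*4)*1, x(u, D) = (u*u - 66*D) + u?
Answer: 15/2459 ≈ 0.0061000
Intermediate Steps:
o(d) = d + 2*d² (o(d) = (d² + d²) + d = 2*d² + d = d + 2*d²)
x(u, D) = u + u² - 66*D (x(u, D) = (u² - 66*D) + u = u + u² - 66*D)
k = 220 (k = ((5*(1 + 2*5))*4)*1 = ((5*(1 + 10))*4)*1 = ((5*11)*4)*1 = (55*4)*1 = 220*1 = 220)
v(k)/x(-68, -80) = 60/(-68 + (-68)² - 66*(-80)) = 60/(-68 + 4624 + 5280) = 60/9836 = 60*(1/9836) = 15/2459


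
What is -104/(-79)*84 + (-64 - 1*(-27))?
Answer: 5813/79 ≈ 73.582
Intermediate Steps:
-104/(-79)*84 + (-64 - 1*(-27)) = -104*(-1/79)*84 + (-64 + 27) = (104/79)*84 - 37 = 8736/79 - 37 = 5813/79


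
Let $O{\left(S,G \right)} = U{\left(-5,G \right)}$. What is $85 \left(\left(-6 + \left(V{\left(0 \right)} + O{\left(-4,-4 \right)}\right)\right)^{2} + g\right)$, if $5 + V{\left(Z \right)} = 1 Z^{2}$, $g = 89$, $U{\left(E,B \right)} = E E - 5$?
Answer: $14450$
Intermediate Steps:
$U{\left(E,B \right)} = -5 + E^{2}$ ($U{\left(E,B \right)} = E^{2} - 5 = -5 + E^{2}$)
$O{\left(S,G \right)} = 20$ ($O{\left(S,G \right)} = -5 + \left(-5\right)^{2} = -5 + 25 = 20$)
$V{\left(Z \right)} = -5 + Z^{2}$ ($V{\left(Z \right)} = -5 + 1 Z^{2} = -5 + Z^{2}$)
$85 \left(\left(-6 + \left(V{\left(0 \right)} + O{\left(-4,-4 \right)}\right)\right)^{2} + g\right) = 85 \left(\left(-6 + \left(\left(-5 + 0^{2}\right) + 20\right)\right)^{2} + 89\right) = 85 \left(\left(-6 + \left(\left(-5 + 0\right) + 20\right)\right)^{2} + 89\right) = 85 \left(\left(-6 + \left(-5 + 20\right)\right)^{2} + 89\right) = 85 \left(\left(-6 + 15\right)^{2} + 89\right) = 85 \left(9^{2} + 89\right) = 85 \left(81 + 89\right) = 85 \cdot 170 = 14450$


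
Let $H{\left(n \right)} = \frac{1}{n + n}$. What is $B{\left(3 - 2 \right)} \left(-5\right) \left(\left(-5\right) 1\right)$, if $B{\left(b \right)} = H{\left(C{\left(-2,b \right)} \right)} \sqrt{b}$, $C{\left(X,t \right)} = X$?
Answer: $- \frac{25}{4} \approx -6.25$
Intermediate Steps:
$H{\left(n \right)} = \frac{1}{2 n}$
$B{\left(b \right)} = - \frac{\sqrt{b}}{4}$ ($B{\left(b \right)} = \frac{1}{2 \left(-2\right)} \sqrt{b} = \frac{1}{2} \left(- \frac{1}{2}\right) \sqrt{b} = - \frac{\sqrt{b}}{4}$)
$B{\left(3 - 2 \right)} \left(-5\right) \left(\left(-5\right) 1\right) = - \frac{\sqrt{3 - 2}}{4} \left(-5\right) \left(\left(-5\right) 1\right) = - \frac{\sqrt{3 - 2}}{4} \left(-5\right) \left(-5\right) = - \frac{\sqrt{1}}{4} \left(-5\right) \left(-5\right) = \left(- \frac{1}{4}\right) 1 \left(-5\right) \left(-5\right) = \left(- \frac{1}{4}\right) \left(-5\right) \left(-5\right) = \frac{5}{4} \left(-5\right) = - \frac{25}{4}$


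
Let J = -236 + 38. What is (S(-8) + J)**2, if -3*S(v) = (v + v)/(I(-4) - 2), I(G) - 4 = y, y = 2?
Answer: 348100/9 ≈ 38678.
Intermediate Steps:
I(G) = 6 (I(G) = 4 + 2 = 6)
S(v) = -v/6 (S(v) = -(v + v)/(3*(6 - 2)) = -2*v/(3*4) = -v/6)
J = -198
(S(-8) + J)**2 = (-1/6*(-8) - 198)**2 = (4/3 - 198)**2 = (-590/3)**2 = 348100/9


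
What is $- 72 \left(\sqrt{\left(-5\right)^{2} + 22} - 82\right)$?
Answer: $5904 - 72 \sqrt{47} \approx 5410.4$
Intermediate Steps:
$- 72 \left(\sqrt{\left(-5\right)^{2} + 22} - 82\right) = - 72 \left(\sqrt{25 + 22} - 82\right) = - 72 \left(\sqrt{47} - 82\right) = - 72 \left(-82 + \sqrt{47}\right) = 5904 - 72 \sqrt{47}$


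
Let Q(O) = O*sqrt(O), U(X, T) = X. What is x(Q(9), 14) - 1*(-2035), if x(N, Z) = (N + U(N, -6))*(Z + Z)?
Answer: 3547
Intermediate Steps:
Q(O) = O**(3/2)
x(N, Z) = 4*N*Z (x(N, Z) = (N + N)*(Z + Z) = (2*N)*(2*Z) = 4*N*Z)
x(Q(9), 14) - 1*(-2035) = 4*9**(3/2)*14 - 1*(-2035) = 4*27*14 + 2035 = 1512 + 2035 = 3547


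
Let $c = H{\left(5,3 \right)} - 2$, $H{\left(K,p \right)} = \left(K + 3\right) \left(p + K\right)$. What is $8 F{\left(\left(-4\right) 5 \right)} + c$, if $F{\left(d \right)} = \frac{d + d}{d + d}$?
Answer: $70$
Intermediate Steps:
$F{\left(d \right)} = 1$ ($F{\left(d \right)} = \frac{2 d}{2 d} = 2 d \frac{1}{2 d} = 1$)
$H{\left(K,p \right)} = \left(3 + K\right) \left(K + p\right)$
$c = 62$ ($c = \left(5^{2} + 3 \cdot 5 + 3 \cdot 3 + 5 \cdot 3\right) - 2 = \left(25 + 15 + 9 + 15\right) - 2 = 64 - 2 = 62$)
$8 F{\left(\left(-4\right) 5 \right)} + c = 8 \cdot 1 + 62 = 8 + 62 = 70$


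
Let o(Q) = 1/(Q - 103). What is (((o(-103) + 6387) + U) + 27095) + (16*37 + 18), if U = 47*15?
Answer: 7168181/206 ≈ 34797.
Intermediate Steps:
o(Q) = 1/(-103 + Q)
U = 705
(((o(-103) + 6387) + U) + 27095) + (16*37 + 18) = (((1/(-103 - 103) + 6387) + 705) + 27095) + (16*37 + 18) = (((1/(-206) + 6387) + 705) + 27095) + (592 + 18) = (((-1/206 + 6387) + 705) + 27095) + 610 = ((1315721/206 + 705) + 27095) + 610 = (1460951/206 + 27095) + 610 = 7042521/206 + 610 = 7168181/206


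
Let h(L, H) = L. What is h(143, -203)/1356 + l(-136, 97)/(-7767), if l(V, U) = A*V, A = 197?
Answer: 12480211/3510684 ≈ 3.5549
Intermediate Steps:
l(V, U) = 197*V
h(143, -203)/1356 + l(-136, 97)/(-7767) = 143/1356 + (197*(-136))/(-7767) = 143*(1/1356) - 26792*(-1/7767) = 143/1356 + 26792/7767 = 12480211/3510684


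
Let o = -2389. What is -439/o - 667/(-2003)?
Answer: 2472780/4785167 ≈ 0.51676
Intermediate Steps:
-439/o - 667/(-2003) = -439/(-2389) - 667/(-2003) = -439*(-1/2389) - 667*(-1/2003) = 439/2389 + 667/2003 = 2472780/4785167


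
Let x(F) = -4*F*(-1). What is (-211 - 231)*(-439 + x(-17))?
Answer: 224094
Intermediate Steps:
x(F) = 4*F
(-211 - 231)*(-439 + x(-17)) = (-211 - 231)*(-439 + 4*(-17)) = -442*(-439 - 68) = -442*(-507) = 224094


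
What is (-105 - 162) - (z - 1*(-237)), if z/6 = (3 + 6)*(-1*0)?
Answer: -504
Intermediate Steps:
z = 0 (z = 6*((3 + 6)*(-1*0)) = 6*(9*0) = 6*0 = 0)
(-105 - 162) - (z - 1*(-237)) = (-105 - 162) - (0 - 1*(-237)) = -267 - (0 + 237) = -267 - 1*237 = -267 - 237 = -504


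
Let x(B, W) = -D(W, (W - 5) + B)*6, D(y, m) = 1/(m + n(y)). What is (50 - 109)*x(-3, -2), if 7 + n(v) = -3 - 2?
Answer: -177/11 ≈ -16.091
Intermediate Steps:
n(v) = -12 (n(v) = -7 + (-3 - 2) = -7 - 5 = -12)
D(y, m) = 1/(-12 + m) (D(y, m) = 1/(m - 12) = 1/(-12 + m))
x(B, W) = -6/(-17 + B + W) (x(B, W) = -6/(-12 + ((W - 5) + B)) = -6/(-12 + ((-5 + W) + B)) = -6/(-12 + (-5 + B + W)) = -6/(-17 + B + W))
(50 - 109)*x(-3, -2) = (50 - 109)*(-6/(-17 - 3 - 2)) = -(-354)/(-22) = -(-354)*(-1)/22 = -59*3/11 = -177/11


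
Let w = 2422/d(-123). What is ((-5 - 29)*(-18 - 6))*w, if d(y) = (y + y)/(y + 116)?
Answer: 2305744/41 ≈ 56238.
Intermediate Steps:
d(y) = 2*y/(116 + y) (d(y) = (2*y)/(116 + y) = 2*y/(116 + y))
w = 8477/123 (w = 2422/((2*(-123)/(116 - 123))) = 2422/((2*(-123)/(-7))) = 2422/((2*(-123)*(-⅐))) = 2422/(246/7) = 2422*(7/246) = 8477/123 ≈ 68.919)
((-5 - 29)*(-18 - 6))*w = ((-5 - 29)*(-18 - 6))*(8477/123) = -34*(-24)*(8477/123) = 816*(8477/123) = 2305744/41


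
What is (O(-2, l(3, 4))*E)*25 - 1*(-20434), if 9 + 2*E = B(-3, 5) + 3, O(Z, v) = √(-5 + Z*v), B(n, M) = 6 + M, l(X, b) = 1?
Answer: 20434 + 125*I*√7/2 ≈ 20434.0 + 165.36*I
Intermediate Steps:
E = 5/2 (E = -9/2 + ((6 + 5) + 3)/2 = -9/2 + (11 + 3)/2 = -9/2 + (½)*14 = -9/2 + 7 = 5/2 ≈ 2.5000)
(O(-2, l(3, 4))*E)*25 - 1*(-20434) = (√(-5 - 2*1)*(5/2))*25 - 1*(-20434) = (√(-5 - 2)*(5/2))*25 + 20434 = (√(-7)*(5/2))*25 + 20434 = ((I*√7)*(5/2))*25 + 20434 = (5*I*√7/2)*25 + 20434 = 125*I*√7/2 + 20434 = 20434 + 125*I*√7/2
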